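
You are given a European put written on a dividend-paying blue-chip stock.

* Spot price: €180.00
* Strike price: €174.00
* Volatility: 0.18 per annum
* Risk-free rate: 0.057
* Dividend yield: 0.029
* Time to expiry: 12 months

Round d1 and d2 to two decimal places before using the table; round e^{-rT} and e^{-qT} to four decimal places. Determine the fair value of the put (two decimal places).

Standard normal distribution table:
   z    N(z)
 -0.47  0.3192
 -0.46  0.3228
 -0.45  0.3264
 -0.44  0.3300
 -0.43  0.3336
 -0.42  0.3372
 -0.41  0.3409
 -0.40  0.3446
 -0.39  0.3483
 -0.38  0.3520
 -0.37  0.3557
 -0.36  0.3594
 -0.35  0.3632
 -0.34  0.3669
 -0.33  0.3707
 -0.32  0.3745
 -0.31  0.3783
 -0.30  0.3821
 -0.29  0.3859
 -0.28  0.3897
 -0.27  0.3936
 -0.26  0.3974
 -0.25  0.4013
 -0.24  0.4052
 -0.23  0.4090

€7.63

σ√T = 0.18 × 1.0000 = 0.1800
d₁ = [ln(180/174) + (0.057 − 0.029 + ½·0.18²)·1] / (σ√T) = (0.0339 + 0.0442) / 0.1800 = 0.4339 which rounds to 0.43
d₂ = 0.4339 − 0.1800 = 0.2539 which rounds to 0.25
e^(−qT) = e^(−0.029·1) = 0.9714;  e^(−rT) = e^(−0.057·1) = 0.9446
N(−d₂) = N(-0.25) = 0.4013;  N(−d₁) = N(-0.43) = 0.3336
P = 174·0.9446·0.4013 − 180·0.9714·0.3336 = 65.9578 − 58.3306 = 7.6272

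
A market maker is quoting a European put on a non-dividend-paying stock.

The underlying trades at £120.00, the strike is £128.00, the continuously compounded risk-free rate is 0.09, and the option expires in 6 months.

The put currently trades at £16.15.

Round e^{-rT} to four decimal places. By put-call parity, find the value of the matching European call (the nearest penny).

£13.78

exp(−rT) = exp(−0.09·0.5) = 0.9560
Put-call parity: C − P = S − K·e^(−rT) = 120 − 128·0.9560 = 120 − 122.3680 = -2.3680
C = P + (C − P) = 16.15 + (-2.3680) = 13.7820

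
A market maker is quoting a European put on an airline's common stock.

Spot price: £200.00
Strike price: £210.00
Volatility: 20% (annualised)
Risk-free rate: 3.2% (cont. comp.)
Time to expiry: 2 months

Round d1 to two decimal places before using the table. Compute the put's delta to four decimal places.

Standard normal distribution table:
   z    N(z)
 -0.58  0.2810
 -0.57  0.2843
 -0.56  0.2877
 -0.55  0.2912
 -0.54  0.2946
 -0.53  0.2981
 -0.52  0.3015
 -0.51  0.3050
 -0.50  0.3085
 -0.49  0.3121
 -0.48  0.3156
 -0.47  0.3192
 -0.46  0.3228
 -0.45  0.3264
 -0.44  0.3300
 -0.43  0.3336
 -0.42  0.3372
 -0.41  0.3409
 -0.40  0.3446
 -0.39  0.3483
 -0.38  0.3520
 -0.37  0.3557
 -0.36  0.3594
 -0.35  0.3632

σ√T = 0.2·√0.1667 = 0.0816
d₁ = [ln(200/210) + (0.032 + ½·0.2²)·0.1667] / (σ√T) = (-0.0488 + 0.0087) / 0.0816 = -0.4914 ⇒ -0.49
N(d₁) = N(-0.49) = 0.3121
Δ_put = N(d₁) − 1 = 0.3121 − 1 = -0.6879

-0.6879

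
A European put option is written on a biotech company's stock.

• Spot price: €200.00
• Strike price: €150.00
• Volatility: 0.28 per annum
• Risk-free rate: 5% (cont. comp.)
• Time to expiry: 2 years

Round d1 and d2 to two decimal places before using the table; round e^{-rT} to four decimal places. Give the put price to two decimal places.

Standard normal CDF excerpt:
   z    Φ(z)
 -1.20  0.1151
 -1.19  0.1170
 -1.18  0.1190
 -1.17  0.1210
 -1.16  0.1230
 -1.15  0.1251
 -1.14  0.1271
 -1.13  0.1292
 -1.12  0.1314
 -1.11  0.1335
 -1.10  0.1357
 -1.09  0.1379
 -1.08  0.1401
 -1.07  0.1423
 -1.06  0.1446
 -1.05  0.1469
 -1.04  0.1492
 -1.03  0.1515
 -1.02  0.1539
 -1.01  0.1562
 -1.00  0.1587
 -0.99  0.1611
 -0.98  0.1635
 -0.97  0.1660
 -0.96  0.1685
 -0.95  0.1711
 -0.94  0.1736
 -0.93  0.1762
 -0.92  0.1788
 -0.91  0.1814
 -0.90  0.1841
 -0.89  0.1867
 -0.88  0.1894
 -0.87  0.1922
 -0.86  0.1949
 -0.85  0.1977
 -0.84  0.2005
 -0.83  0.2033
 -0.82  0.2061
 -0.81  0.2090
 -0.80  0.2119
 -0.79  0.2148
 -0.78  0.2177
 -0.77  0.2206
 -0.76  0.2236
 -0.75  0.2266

σ√T = 0.28 × 1.4142 = 0.3960
ln(S/K) + (r + σ²/2)T = ln(200/150) + (0.05 + 0.28²/2)·2 = 0.2877 + 0.1784 = 0.4661
d₁ = 0.4661 / 0.3960 = 1.1770 → 1.18
d₂ = d₁ − σ√T = 1.1770 − 0.3960 = 0.7811 → 0.78
e^(−rT) = e^(−0.05·2) = 0.9048
N(−d₂) = N(-0.78) = 0.2177;  N(−d₁) = N(-1.18) = 0.1190
P = 150·0.9048·0.2177 − 200·0.1190 = 29.5462 − 23.8000 = 5.7462

€5.75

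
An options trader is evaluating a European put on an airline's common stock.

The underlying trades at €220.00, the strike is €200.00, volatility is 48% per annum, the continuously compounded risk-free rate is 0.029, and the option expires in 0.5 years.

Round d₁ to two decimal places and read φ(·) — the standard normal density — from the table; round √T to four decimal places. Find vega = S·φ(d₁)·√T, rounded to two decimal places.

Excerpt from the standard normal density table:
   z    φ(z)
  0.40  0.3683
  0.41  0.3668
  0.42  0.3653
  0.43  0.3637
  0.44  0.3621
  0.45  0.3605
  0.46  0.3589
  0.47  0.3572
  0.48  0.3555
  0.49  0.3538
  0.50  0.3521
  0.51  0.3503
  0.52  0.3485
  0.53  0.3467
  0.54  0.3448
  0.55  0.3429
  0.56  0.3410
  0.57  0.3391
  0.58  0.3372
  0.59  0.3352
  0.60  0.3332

T = 0.5;  σ√T = 0.3394
d₁ = [ln(220/200) + (0.029 + 0.48²/2)·0.5] / 0.3394 = [0.0953 + 0.0721] / 0.3394 = 0.4932 ⇒ 0.49
√T = √0.5 = 0.7071
φ(d₁) = φ(0.49) = 0.3538
vega = S·φ(d₁)·√T = 220·0.3538·0.7071 = 55.0378

55.04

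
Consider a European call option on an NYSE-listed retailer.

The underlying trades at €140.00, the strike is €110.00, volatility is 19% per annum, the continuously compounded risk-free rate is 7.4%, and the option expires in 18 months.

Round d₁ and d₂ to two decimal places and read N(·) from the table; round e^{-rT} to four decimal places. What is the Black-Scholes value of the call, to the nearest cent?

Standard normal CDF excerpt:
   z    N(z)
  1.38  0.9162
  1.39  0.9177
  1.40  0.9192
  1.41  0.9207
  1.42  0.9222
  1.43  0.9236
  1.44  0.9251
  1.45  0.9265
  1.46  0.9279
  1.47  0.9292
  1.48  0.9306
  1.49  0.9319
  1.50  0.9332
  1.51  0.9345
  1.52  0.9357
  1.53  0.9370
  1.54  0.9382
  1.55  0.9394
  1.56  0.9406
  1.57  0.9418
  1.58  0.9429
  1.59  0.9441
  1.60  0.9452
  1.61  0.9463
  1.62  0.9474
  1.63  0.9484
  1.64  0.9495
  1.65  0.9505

T = 1.5;  σ√T = 0.2327
ln(S/K) + (r + σ²/2)T = ln(140/110) + (0.074 + 0.19²/2)·1.5 = 0.2412 + 0.1381 = 0.3792
d₁ = 0.3792 / 0.2327 = 1.6297 ⇒ 1.63
d₂ = d₁ − σ√T = 1.6297 − 0.2327 = 1.3970 ⇒ 1.40
exp(−rT) = exp(−0.074·1.5) = 0.8949
N(d₁) = N(1.63) = 0.9484;  N(d₂) = N(1.40) = 0.9192
C = 140·0.9484 − 110·0.8949·0.9192 = 132.7760 − 90.4851 = 42.2909

€42.29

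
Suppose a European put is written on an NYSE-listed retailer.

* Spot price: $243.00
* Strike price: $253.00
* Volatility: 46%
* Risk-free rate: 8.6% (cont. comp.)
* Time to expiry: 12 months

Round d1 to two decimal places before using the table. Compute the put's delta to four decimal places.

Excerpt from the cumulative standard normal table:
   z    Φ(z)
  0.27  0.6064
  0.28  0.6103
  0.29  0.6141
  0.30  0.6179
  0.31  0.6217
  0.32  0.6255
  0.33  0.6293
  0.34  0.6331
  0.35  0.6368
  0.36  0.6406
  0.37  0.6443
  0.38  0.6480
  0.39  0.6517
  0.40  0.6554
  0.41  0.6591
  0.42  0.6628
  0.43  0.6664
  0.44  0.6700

-0.3707

σ√T = 0.46 × 1.0000 = 0.4600
d₁ = [ln(243/253) + (0.086 + 0.46²/2)·1] / 0.4600 = [-0.0403 + 0.1918] / 0.4600 = 0.3293 which rounds to 0.33
N(d₁) = N(0.33) = 0.6293
Δ_put = N(d₁) − 1 = 0.6293 − 1 = -0.3707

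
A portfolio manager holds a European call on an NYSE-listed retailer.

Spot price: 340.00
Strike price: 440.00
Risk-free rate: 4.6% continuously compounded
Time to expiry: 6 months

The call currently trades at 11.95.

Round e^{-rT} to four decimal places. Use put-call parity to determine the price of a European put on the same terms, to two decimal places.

e^(−rT) = e^(−0.046·0.5) = 0.9773
Put-call parity: C − P = S − K·e^(−rT) = 340 − 440·0.9773 = 340 − 430.0120 = -90.0120
P = C − (C − P) = 11.95 − (-90.0120) = 101.9620

101.96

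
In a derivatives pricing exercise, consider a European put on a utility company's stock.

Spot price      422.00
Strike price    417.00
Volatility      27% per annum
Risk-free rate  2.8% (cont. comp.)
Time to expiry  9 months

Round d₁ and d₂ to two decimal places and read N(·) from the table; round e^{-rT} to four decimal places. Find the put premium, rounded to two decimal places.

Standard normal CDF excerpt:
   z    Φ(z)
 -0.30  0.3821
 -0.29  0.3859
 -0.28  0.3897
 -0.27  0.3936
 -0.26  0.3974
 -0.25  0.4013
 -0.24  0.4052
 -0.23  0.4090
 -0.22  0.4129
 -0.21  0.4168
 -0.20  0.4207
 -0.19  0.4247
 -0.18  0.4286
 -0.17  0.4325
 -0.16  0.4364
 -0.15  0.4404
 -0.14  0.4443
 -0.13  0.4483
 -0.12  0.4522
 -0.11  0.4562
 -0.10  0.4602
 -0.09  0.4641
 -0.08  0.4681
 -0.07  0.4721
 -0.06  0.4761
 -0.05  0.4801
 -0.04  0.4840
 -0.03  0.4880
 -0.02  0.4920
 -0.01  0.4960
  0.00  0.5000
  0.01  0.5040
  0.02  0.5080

T = 0.75;  σ√T = 0.2338
d₁ = [ln(422/417) + (0.028 + ½·0.27²)·0.75] / (σ√T) = (0.0119 + 0.0483) / 0.2338 = 0.2577 ≈ 0.26
d₂ = 0.2577 − 0.2338 = 0.0239 ≈ 0.02
e^(−rT) = e^(−0.028·0.75) = 0.9792
P = 417·0.9792·N(-0.02) − 422·N(-0.26) = 417·0.9792·0.4920 − 422·0.3974 = 200.8966 − 167.7028 = 33.1938

33.19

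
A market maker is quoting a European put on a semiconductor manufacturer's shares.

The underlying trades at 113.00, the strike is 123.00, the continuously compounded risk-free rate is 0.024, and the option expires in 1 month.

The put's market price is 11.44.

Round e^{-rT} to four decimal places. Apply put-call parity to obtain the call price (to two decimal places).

1.69

exp(−rT) = exp(−0.024·0.08333) = 0.9980
Put-call parity: C − P = S − K·e^(−rT) = 113 − 123·0.9980 = 113 − 122.7540 = -9.7540
C = P + (C − P) = 11.44 + (-9.7540) = 1.6860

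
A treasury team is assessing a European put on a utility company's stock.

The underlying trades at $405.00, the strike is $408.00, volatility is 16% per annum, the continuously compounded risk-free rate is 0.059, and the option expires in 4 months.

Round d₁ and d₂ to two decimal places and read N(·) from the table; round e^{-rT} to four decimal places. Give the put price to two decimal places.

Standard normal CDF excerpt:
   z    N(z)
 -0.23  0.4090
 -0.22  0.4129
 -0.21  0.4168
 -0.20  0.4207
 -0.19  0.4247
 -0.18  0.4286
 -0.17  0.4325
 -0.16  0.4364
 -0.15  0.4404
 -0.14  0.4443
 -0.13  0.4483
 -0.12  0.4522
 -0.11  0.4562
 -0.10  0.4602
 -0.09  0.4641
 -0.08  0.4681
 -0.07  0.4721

$12.08

σ√T = 0.16·√0.3333 = 0.0924
d₁ = [ln(405/408) + (0.059 + ½·0.16²)·0.3333] / (σ√T) = (-0.0074 + 0.0239) / 0.0924 = 0.1792 which rounds to 0.18
d₂ = 0.1792 − 0.0924 = 0.0868 which rounds to 0.09
e^(−rT) = e^(−0.059·0.3333) = 0.9805
N(−d₂) = N(-0.09) = 0.4641;  N(−d₁) = N(-0.18) = 0.4286
P = 408·0.9805·0.4641 − 405·0.4286 = 185.6604 − 173.5830 = 12.0774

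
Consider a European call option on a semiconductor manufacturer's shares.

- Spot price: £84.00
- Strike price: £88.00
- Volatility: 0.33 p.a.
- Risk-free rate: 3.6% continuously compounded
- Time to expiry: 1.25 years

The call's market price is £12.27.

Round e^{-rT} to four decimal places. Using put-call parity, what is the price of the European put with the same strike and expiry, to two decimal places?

£12.40

exp(−rT) = exp(−0.036·1.25) = 0.9560
Put-call parity: C − P = S − K·e^(−rT) = 84 − 88·0.9560 = 84 − 84.1280 = -0.1280
P = C − (C − P) = 12.27 − (-0.1280) = 12.3980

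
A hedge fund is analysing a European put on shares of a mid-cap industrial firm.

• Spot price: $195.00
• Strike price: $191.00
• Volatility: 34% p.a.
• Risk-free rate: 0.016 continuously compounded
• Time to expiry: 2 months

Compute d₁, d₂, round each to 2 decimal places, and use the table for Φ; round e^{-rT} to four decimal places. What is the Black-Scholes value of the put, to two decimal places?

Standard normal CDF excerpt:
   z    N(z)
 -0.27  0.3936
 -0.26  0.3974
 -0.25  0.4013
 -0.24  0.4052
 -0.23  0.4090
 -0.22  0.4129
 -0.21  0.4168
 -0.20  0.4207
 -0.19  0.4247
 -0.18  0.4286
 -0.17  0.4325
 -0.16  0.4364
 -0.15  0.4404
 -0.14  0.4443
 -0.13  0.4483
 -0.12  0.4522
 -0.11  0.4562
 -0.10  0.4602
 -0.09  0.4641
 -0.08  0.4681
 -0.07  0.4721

$8.65

σ√T = 0.34 × 0.4082 = 0.1388
d₁ = [ln(195/191) + (0.016 + ½·0.34²)·0.1667] / (σ√T) = (0.0207 + 0.0123) / 0.1388 = 0.2379 ≈ 0.24
d₂ = 0.2379 − 0.1388 = 0.0991 ≈ 0.10
exp(−rT) = exp(−0.016·0.1667) = 0.9973
N(−d₂) = N(-0.10) = 0.4602;  N(−d₁) = N(-0.24) = 0.4052
P = 191·0.9973·0.4602 − 195·0.4052 = 87.6609 − 79.0140 = 8.6469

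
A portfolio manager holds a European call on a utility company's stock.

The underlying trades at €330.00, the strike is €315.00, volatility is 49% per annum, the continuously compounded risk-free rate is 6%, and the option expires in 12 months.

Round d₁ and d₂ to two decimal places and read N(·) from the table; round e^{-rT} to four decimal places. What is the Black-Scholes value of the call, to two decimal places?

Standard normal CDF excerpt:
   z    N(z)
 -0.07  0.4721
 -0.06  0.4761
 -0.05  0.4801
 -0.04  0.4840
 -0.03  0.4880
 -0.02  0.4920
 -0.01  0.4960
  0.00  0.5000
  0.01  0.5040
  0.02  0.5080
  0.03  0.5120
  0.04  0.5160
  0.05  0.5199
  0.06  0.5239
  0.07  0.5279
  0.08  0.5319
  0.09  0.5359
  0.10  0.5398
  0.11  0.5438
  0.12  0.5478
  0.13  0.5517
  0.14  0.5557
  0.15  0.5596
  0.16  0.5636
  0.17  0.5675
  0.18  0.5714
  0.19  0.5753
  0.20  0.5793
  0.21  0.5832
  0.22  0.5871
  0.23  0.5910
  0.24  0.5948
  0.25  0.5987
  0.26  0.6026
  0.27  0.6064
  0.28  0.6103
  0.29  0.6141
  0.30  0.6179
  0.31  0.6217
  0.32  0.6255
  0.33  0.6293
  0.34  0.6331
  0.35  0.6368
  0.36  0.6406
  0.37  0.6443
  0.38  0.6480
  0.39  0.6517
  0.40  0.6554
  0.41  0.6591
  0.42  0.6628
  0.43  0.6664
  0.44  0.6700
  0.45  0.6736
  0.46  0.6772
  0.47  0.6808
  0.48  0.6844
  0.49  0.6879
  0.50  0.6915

€78.70

T = 1;  σ√T = 0.4900
d₁ = [ln(330/315) + (0.06 + ½·0.49²)·1] / (σ√T) = (0.0465 + 0.1800) / 0.4900 = 0.4624 which rounds to 0.46
d₂ = 0.4624 − 0.4900 = -0.0276 which rounds to -0.03
e^(−rT) = e^(−0.06·1) = 0.9418
N(d₁) = N(0.46) = 0.6772;  N(d₂) = N(-0.03) = 0.4880
C = 330·0.6772 − 315·0.9418·0.4880 = 223.4760 − 144.7735 = 78.7025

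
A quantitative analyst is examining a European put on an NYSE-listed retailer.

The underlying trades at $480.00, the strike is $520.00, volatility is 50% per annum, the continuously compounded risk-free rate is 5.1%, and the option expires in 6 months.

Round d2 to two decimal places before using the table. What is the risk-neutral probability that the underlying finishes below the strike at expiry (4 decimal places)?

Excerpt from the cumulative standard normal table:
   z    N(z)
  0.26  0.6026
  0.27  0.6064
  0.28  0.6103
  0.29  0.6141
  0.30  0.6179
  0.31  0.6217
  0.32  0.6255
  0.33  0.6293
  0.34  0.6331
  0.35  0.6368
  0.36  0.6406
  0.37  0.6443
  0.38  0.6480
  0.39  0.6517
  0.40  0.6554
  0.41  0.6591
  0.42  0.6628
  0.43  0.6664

σ√T = 0.5 × 0.7071 = 0.3536
d₁ = [ln(480/520) + (0.051 + 0.5²/2)·0.5] / 0.3536 = [-0.0800 + 0.0880] / 0.3536 = 0.0225 → 0.02
d₂ = d₁ − σ√T = 0.0225 − 0.3536 = -0.3310 → -0.33
Pr(exercise) under Q = N(−d₂) = N(0.33) = 0.6293

0.6293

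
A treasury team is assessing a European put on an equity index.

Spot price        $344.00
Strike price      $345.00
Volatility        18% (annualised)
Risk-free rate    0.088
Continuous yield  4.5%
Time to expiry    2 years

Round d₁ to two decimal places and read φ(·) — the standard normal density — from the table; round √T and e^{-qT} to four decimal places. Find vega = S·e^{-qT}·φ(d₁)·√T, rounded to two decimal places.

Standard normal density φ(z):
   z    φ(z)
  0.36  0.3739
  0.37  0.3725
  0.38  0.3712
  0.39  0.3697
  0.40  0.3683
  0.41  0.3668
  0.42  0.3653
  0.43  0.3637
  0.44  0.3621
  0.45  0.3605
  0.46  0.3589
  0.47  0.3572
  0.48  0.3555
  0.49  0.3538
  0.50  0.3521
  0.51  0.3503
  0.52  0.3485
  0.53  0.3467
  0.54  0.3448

160.28

T = 2;  σ√T = 0.2546
d₁ = [ln(344/345) + (0.088 − 0.045 + 0.18²/2)·2] / 0.2546 = [-0.0029 + 0.1184] / 0.2546 = 0.4537 which rounds to 0.45
√T = √2 = 1.4142
φ(d₁) = φ(0.45) = 0.3605
exp(−qT) = exp(−0.045·2) = 0.9139
vega = S·exp(−qT)·φ(d₁)·√T = 344·0.9139·0.3605·1.4142 = 160.2777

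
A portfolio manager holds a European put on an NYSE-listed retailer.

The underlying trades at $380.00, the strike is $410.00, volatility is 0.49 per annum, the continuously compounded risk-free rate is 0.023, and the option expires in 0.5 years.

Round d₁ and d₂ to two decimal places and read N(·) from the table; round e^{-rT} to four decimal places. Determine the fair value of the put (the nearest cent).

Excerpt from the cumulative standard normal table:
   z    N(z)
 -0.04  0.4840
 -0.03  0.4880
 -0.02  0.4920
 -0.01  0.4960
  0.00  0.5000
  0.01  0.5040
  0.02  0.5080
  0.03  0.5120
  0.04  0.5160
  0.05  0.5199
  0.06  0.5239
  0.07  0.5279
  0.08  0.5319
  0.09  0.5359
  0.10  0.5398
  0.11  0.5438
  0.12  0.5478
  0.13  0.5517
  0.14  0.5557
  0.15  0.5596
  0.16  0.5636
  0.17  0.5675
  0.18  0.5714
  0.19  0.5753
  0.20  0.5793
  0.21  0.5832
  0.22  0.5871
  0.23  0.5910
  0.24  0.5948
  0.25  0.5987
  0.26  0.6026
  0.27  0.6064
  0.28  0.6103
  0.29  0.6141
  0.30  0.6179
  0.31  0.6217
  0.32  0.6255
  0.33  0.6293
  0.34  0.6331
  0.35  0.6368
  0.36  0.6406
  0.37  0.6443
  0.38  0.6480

σ√T = 0.49 × 0.7071 = 0.3465
d₁ = [ln(380/410) + (0.023 + 0.49²/2)·0.5] / 0.3465 = [-0.0760 + 0.0715] / 0.3465 = -0.0129 which rounds to -0.01
d₂ = d₁ − σ√T = -0.0129 − 0.3465 = -0.3594 which rounds to -0.36
e^(−rT) = e^(−0.023·0.5) = 0.9886
P = 410·0.9886·N(0.36) − 380·N(0.01) = 410·0.9886·0.6406 − 380·0.5040 = 259.6518 − 191.5200 = 68.1318

$68.13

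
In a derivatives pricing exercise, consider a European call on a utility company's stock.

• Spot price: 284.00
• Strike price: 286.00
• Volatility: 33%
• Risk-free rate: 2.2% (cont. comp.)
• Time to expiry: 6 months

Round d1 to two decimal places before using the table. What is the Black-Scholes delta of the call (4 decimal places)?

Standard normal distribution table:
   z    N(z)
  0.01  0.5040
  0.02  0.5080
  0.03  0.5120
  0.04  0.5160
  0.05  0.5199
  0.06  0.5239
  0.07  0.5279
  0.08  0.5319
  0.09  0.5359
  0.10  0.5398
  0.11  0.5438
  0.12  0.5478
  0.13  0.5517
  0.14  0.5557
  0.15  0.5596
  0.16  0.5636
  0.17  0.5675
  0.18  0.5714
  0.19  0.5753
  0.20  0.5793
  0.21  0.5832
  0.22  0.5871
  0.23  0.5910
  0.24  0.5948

0.5517

σ√T = 0.33 × 0.7071 = 0.2333
d₁ = [ln(284/286) + (0.022 + 0.33²/2)·0.5] / 0.2333 = [-0.0070 + 0.0382] / 0.2333 = 0.1337 ≈ 0.13
N(d₁) = N(0.13) = 0.5517
Δ_call = N(d₁) = 0.5517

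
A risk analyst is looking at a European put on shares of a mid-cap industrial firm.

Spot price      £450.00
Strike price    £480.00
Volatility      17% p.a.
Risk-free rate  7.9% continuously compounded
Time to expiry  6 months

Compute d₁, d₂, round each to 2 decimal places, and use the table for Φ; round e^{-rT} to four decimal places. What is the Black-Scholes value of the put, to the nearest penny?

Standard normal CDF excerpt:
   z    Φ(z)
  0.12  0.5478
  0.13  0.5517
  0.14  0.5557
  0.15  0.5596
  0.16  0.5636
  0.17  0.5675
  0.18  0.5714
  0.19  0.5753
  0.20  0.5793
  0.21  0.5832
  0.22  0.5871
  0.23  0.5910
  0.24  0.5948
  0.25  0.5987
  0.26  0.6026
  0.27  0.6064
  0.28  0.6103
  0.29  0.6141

σ√T = 0.17·√0.5 = 0.1202
d₁ = [ln(450/480) + (0.079 + 0.17²/2)·0.5] / 0.1202 = [-0.0645 + 0.0467] / 0.1202 = -0.1482 ⇒ -0.15
d₂ = d₁ − σ√T = -0.1482 − 0.1202 = -0.2684 ⇒ -0.27
e^(−rT) = e^(−0.079·0.5) = 0.9613
N(−d₂) = N(0.27) = 0.6064;  N(−d₁) = N(0.15) = 0.5596
P = 480·0.9613·0.6064 − 450·0.5596 = 279.8075 − 251.8200 = 27.9875

£27.99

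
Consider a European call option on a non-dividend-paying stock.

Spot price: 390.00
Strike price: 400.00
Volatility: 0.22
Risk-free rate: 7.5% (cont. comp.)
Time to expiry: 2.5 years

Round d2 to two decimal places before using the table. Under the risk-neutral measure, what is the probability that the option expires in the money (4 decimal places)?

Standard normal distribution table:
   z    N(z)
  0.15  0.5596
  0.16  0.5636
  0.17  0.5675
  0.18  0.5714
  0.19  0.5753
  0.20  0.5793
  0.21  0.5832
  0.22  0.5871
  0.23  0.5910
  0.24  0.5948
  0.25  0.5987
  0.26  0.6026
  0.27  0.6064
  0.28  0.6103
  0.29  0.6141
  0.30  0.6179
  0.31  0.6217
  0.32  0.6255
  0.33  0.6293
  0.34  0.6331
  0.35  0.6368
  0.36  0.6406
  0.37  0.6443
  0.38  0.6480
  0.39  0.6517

0.6141

T = 2.5;  σ√T = 0.3479
d₁ = [ln(390/400) + (0.075 + ½·0.22²)·2.5] / (σ√T) = (-0.0253 + 0.2480) / 0.3479 = 0.6402 ⇒ 0.64
d₂ = 0.6402 − 0.3479 = 0.2923 ⇒ 0.29
Risk-neutral Pr[S_T > K] = N(d₂) = N(0.29) = 0.6141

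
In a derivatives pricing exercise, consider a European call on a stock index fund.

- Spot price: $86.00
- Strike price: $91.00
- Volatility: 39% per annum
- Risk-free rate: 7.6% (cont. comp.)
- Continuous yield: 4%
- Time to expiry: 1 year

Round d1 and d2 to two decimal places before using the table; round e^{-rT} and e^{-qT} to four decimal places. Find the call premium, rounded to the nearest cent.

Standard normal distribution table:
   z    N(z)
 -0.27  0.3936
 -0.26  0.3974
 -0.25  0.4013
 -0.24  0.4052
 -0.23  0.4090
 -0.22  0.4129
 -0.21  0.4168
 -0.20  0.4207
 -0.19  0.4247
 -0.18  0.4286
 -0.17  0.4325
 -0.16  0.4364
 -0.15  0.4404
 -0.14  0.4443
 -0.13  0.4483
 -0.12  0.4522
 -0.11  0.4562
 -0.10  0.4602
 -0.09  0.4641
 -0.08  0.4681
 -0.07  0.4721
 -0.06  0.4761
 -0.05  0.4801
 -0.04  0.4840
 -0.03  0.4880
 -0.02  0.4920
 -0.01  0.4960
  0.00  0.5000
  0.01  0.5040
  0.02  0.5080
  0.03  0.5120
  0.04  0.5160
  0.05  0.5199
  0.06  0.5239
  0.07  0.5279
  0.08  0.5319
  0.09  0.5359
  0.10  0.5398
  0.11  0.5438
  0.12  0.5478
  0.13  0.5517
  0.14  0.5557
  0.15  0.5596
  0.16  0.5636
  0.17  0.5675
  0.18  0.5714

$12.07

σ√T = 0.39 × 1.0000 = 0.3900
d₁ = [ln(86/91) + (0.076 − 0.04 + ½·0.39²)·1] / (σ√T) = (-0.0565 + 0.1121) / 0.3900 = 0.1424 ≈ 0.14
d₂ = 0.1424 − 0.3900 = -0.2476 ≈ -0.25
e^(−qT) = e^(−0.04·1) = 0.9608;  e^(−rT) = e^(−0.076·1) = 0.9268
C = 86·0.9608·N(0.14) − 91·0.9268·N(-0.25) = 86·0.9608·0.5557 − 91·0.9268·0.4013 = 45.9168 − 33.8452 = 12.0717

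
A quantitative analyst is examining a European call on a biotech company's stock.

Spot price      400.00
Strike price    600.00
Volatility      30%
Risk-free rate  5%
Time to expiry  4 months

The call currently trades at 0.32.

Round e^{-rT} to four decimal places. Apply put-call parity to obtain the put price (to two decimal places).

190.42

e^(−rT) = e^(−0.05·0.3333) = 0.9835
Put-call parity: C − P = S − K·e^(−rT) = 400 − 600·0.9835 = 400 − 590.1000 = -190.1000
P = C − (C − P) = 0.32 − (-190.1000) = 190.4200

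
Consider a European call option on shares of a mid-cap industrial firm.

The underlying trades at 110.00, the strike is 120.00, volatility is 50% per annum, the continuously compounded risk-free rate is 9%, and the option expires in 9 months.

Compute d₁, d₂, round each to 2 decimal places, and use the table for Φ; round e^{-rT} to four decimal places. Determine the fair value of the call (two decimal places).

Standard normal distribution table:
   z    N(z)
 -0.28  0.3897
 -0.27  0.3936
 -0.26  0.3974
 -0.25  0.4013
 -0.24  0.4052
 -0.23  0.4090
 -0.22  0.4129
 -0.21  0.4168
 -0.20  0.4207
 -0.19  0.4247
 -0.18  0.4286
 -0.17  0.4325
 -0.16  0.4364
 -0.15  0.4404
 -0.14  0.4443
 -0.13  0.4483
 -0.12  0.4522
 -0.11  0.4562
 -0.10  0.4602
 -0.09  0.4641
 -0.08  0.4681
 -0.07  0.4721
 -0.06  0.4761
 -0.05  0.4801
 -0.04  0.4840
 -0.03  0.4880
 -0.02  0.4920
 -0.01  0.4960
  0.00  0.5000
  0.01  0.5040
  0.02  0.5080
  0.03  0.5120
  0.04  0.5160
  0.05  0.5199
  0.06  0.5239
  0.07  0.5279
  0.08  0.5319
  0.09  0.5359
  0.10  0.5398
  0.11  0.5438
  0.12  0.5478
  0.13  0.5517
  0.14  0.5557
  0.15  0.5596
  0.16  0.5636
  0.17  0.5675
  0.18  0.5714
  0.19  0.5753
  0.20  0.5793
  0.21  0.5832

17.85

σ√T = 0.5·√0.75 = 0.4330
d₁ = [ln(110/120) + (0.09 + 0.5²/2)·0.75] / 0.4330 = [-0.0870 + 0.1613] / 0.4330 = 0.1714 ≈ 0.17
d₂ = d₁ − σ√T = 0.1714 − 0.4330 = -0.2616 ≈ -0.26
exp(−rT) = exp(−0.09·0.75) = 0.9347
C = 110·N(0.17) − 120·0.9347·N(-0.26) = 110·0.5675 − 120·0.9347·0.3974 = 62.4250 − 44.5740 = 17.8510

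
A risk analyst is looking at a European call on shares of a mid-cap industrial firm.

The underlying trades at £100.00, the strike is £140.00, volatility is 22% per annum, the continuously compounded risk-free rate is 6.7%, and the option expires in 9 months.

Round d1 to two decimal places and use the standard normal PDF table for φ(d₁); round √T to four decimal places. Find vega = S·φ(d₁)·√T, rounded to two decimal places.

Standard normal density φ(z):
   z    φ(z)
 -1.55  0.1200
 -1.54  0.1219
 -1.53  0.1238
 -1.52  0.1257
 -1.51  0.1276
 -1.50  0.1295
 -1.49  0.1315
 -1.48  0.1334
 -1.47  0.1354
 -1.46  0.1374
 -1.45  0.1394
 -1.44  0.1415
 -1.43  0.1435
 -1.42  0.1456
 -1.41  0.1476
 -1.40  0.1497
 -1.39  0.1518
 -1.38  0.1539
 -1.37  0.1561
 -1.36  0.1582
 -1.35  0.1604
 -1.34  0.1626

σ√T = 0.22 × 0.8660 = 0.1905
ln(S/K) + (r + σ²/2)T = ln(100/140) + (0.067 + 0.22²/2)·0.75 = -0.3365 + 0.0684 = -0.2681
d₁ = -0.2681 / 0.1905 = -1.4070 which rounds to -1.41
√T = √0.75 = 0.8660
φ(d₁) = φ(-1.41) = 0.1476
vega = S·φ(d₁)·√T = 100·0.1476·0.8660 = 12.7822

12.78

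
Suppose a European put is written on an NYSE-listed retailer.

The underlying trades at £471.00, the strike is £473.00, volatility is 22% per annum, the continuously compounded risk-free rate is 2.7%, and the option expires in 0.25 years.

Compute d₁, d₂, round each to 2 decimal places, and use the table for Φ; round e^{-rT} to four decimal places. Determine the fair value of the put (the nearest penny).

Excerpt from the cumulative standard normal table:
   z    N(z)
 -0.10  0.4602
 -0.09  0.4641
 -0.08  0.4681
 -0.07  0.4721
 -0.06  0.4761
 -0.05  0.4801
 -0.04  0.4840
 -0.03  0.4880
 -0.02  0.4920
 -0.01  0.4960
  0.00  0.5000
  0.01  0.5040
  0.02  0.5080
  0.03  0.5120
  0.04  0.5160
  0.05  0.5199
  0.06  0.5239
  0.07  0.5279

σ√T = 0.22·√0.25 = 0.1100
d₁ = [ln(471/473) + (0.027 + 0.22²/2)·0.25] / 0.1100 = [-0.0042 + 0.0128] / 0.1100 = 0.0778 ⇒ 0.08
d₂ = d₁ − σ√T = 0.0778 − 0.1100 = -0.0322 ⇒ -0.03
exp(−rT) = exp(−0.027·0.25) = 0.9933
N(−d₂) = N(0.03) = 0.5120;  N(−d₁) = N(-0.08) = 0.4681
P = 473·0.9933·0.5120 − 471·0.4681 = 240.5534 − 220.4751 = 20.0783

£20.08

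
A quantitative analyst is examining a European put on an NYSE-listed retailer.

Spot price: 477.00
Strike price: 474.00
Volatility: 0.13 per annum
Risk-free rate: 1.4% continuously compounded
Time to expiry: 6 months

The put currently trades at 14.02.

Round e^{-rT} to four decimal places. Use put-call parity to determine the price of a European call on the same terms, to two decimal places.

e^(−rT) = e^(−0.014·0.5) = 0.9930
Put-call parity: C − P = S − K·e^(−rT) = 477 − 474·0.9930 = 477 − 470.6820 = 6.3180
C = P + (C − P) = 14.02 + (6.3180) = 20.3380

20.34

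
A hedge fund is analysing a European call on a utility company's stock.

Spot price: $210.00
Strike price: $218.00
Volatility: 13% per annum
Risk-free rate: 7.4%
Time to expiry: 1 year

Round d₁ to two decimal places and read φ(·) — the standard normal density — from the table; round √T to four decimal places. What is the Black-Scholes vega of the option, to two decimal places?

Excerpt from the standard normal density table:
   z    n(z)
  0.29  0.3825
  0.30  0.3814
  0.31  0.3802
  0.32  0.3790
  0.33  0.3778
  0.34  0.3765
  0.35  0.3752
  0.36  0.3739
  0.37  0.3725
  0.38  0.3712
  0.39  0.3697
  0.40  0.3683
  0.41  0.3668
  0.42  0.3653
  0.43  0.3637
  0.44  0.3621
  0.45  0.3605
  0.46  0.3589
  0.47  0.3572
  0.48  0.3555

σ√T = 0.13 × 1.0000 = 0.1300
ln(S/K) + (r + σ²/2)T = ln(210/218) + (0.074 + 0.13²/2)·1 = -0.0374 + 0.0824 = 0.0451
d₁ = 0.0451 / 0.1300 = 0.3466 ⇒ 0.35
√T = √1 = 1.0000
φ(d₁) = φ(0.35) = 0.3752
vega = S·φ(d₁)·√T = 210·0.3752·1.0000 = 78.7920
(Call and put vega coincide under Black-Scholes.)

78.79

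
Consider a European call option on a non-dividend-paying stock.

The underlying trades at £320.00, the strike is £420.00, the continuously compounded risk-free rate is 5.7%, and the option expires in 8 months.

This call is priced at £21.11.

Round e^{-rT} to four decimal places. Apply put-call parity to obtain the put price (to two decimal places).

e^(−rT) = e^(−0.057·0.6667) = 0.9627
Put-call parity: C − P = S − K·e^(−rT) = 320 − 420·0.9627 = 320 − 404.3340 = -84.3340
P = C − (C − P) = 21.11 − (-84.3340) = 105.4440

£105.44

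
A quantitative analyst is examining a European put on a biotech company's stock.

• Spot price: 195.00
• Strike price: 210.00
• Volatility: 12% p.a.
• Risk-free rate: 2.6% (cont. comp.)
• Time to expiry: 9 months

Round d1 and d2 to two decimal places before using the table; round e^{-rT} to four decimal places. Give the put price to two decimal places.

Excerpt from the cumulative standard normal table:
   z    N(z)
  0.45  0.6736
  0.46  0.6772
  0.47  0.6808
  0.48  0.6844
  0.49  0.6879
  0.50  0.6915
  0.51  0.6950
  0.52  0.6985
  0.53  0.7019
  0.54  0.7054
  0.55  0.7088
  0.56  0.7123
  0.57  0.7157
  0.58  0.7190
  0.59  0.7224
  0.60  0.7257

σ√T = 0.12 × 0.8660 = 0.1039
d₁ = [ln(195/210) + (0.026 + ½·0.12²)·0.75] / (σ√T) = (-0.0741 + 0.0249) / 0.1039 = -0.4735 → -0.47
d₂ = -0.4735 − 0.1039 = -0.5774 → -0.58
exp(−rT) = exp(−0.026·0.75) = 0.9807
P = 210·0.9807·N(0.58) − 195·N(0.47) = 210·0.9807·0.7190 − 195·0.6808 = 148.0759 − 132.7560 = 15.3199

15.32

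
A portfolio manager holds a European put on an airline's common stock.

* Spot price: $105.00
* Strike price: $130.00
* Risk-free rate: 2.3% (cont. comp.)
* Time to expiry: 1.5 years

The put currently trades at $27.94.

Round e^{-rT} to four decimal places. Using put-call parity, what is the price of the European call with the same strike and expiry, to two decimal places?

$7.35

e^(−rT) = e^(−0.023·1.5) = 0.9661
Put-call parity: C − P = S − K·e^(−rT) = 105 − 130·0.9661 = 105 − 125.5930 = -20.5930
C = P + (C − P) = 27.94 + (-20.5930) = 7.3470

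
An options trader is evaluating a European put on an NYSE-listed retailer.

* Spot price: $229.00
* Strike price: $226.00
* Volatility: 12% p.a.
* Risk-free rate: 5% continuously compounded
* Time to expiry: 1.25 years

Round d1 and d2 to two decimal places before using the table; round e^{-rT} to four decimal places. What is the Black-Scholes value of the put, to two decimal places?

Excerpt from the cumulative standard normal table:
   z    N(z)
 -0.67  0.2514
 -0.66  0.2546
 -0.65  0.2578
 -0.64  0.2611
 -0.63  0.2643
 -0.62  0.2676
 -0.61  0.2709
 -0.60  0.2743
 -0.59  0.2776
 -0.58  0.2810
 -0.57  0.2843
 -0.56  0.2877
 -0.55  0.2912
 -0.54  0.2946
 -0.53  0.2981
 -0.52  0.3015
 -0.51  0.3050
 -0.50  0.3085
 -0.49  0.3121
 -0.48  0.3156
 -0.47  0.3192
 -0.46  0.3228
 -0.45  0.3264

T = 1.25;  σ√T = 0.1342
d₁ = [ln(229/226) + (0.05 + ½·0.12²)·1.25] / (σ√T) = (0.0132 + 0.0715) / 0.1342 = 0.6312 ≈ 0.63
d₂ = 0.6312 − 0.1342 = 0.4971 ≈ 0.50
e^(−rT) = e^(−0.05·1.25) = 0.9394
N(−d₂) = N(-0.50) = 0.3085;  N(−d₁) = N(-0.63) = 0.2643
P = 226·0.9394·0.3085 − 229·0.2643 = 65.4959 − 60.5247 = 4.9712

$4.97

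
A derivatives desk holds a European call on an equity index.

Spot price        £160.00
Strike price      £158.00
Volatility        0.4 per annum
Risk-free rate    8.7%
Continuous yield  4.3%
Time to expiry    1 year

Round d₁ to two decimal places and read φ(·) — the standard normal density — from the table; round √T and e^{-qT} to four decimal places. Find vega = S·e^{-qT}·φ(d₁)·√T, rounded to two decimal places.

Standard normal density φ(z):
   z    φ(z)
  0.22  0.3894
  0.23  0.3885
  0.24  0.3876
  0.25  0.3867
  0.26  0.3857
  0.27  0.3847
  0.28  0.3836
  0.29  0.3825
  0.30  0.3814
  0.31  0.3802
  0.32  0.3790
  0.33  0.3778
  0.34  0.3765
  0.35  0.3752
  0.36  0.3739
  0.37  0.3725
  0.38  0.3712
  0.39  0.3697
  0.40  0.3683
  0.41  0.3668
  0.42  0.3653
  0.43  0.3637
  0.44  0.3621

57.70

σ√T = 0.4 × 1.0000 = 0.4000
ln(S/K) + (r − q + σ²/2)T = ln(160/158) + (0.087 − 0.043 + 0.4²/2)·1 = 0.0126 + 0.1240 = 0.1366
d₁ = 0.1366 / 0.4000 = 0.3414 ⇒ 0.34
√T = √1 = 1.0000
φ(d₁) = φ(0.34) = 0.3765
exp(−qT) = exp(−0.043·1) = 0.9579
vega = S·exp(−qT)·φ(d₁)·√T = 160·0.9579·0.3765·1.0000 = 57.7039
(Vega is the same for a European call and put with the same parameters.)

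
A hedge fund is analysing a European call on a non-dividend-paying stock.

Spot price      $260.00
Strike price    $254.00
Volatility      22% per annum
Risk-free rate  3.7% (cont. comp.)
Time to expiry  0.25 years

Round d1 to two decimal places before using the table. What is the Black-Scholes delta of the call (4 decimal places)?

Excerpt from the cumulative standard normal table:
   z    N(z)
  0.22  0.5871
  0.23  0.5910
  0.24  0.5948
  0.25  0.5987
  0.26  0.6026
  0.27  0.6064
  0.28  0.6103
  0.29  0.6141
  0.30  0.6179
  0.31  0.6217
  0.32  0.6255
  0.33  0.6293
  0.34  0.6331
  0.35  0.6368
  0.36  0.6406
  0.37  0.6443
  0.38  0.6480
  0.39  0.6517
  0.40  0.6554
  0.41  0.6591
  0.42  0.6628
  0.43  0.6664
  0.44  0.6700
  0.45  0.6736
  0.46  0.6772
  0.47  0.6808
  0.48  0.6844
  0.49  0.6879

σ√T = 0.22·√0.25 = 0.1100
d₁ = [ln(260/254) + (0.037 + ½·0.22²)·0.25] / (σ√T) = (0.0233 + 0.0153) / 0.1100 = 0.3513 ≈ 0.35
N(d₁) = N(0.35) = 0.6368
Δ_call = N(d₁) = 0.6368

0.6368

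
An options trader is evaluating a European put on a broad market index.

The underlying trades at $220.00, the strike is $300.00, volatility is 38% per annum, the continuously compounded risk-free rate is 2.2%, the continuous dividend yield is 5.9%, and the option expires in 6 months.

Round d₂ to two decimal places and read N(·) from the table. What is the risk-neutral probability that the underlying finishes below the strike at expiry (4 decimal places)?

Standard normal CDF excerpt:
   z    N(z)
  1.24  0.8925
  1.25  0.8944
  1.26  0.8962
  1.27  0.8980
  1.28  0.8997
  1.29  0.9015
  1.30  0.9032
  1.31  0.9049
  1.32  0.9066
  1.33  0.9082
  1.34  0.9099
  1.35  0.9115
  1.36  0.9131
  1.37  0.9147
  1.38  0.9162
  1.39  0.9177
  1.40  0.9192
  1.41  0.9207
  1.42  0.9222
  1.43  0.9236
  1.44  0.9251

σ√T = 0.38·√0.5 = 0.2687
ln(S/K) + (r − q + σ²/2)T = ln(220/300) + (0.022 − 0.059 + 0.38²/2)·0.5 = -0.3102 + 0.0176 = -0.2926
d₁ = -0.2926 / 0.2687 = -1.0888 ⇒ -1.09
d₂ = d₁ − σ√T = -1.0888 − 0.2687 = -1.3575 ⇒ -1.36
Risk-neutral Pr[S_T < K] = N(−d₂) = N(1.36) = 0.9131

0.9131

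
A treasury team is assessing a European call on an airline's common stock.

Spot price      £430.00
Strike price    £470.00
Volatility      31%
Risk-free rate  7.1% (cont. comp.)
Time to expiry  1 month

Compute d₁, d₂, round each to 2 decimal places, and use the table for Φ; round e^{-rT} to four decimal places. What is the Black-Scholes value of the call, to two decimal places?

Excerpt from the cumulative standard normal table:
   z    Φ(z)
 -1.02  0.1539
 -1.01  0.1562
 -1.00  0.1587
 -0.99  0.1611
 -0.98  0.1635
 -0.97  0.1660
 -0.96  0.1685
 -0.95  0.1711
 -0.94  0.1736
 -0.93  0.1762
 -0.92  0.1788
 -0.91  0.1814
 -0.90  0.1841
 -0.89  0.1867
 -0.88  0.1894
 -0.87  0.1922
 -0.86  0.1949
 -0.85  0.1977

£3.88

σ√T = 0.31 × 0.2887 = 0.0895
d₁ = [ln(430/470) + (0.071 + 0.31²/2)·0.08333] / 0.0895 = [-0.0889 + 0.0099] / 0.0895 = -0.8831 which rounds to -0.88
d₂ = d₁ − σ√T = -0.8831 − 0.0895 = -0.9726 which rounds to -0.97
exp(−rT) = exp(−0.071·0.08333) = 0.9941
N(d₁) = N(-0.88) = 0.1894;  N(d₂) = N(-0.97) = 0.1660
C = 430·0.1894 − 470·0.9941·0.1660 = 81.4420 − 77.5597 = 3.8823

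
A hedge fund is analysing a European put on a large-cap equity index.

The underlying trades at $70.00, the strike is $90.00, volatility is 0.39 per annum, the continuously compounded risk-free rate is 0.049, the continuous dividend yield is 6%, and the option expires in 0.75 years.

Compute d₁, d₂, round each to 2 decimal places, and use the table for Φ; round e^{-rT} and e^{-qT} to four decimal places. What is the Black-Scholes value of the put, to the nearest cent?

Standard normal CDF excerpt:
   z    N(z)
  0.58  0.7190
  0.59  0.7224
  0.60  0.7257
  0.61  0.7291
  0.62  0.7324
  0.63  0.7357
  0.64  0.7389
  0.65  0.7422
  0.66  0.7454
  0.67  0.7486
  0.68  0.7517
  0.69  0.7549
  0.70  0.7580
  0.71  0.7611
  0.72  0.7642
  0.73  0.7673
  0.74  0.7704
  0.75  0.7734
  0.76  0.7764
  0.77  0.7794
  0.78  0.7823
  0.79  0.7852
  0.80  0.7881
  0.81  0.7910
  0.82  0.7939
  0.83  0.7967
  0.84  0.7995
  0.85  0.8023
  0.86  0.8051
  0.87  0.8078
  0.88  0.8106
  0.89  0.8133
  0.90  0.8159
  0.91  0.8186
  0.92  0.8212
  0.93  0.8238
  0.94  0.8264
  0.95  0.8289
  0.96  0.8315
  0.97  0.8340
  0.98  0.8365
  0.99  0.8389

$23.13

T = 0.75;  σ√T = 0.3377
d₁ = [ln(70/90) + (0.049 − 0.06 + 0.39²/2)·0.75] / 0.3377 = [-0.2513 + 0.0488] / 0.3377 = -0.5996 which rounds to -0.60
d₂ = d₁ − σ√T = -0.5996 − 0.3377 = -0.9374 which rounds to -0.94
e^(−qT) = e^(−0.06·0.75) = 0.9560;  e^(−rT) = e^(−0.049·0.75) = 0.9639
N(−d₂) = N(0.94) = 0.8264;  N(−d₁) = N(0.60) = 0.7257
P = 90·0.9639·0.8264 − 70·0.9560·0.7257 = 71.6910 − 48.5638 = 23.1272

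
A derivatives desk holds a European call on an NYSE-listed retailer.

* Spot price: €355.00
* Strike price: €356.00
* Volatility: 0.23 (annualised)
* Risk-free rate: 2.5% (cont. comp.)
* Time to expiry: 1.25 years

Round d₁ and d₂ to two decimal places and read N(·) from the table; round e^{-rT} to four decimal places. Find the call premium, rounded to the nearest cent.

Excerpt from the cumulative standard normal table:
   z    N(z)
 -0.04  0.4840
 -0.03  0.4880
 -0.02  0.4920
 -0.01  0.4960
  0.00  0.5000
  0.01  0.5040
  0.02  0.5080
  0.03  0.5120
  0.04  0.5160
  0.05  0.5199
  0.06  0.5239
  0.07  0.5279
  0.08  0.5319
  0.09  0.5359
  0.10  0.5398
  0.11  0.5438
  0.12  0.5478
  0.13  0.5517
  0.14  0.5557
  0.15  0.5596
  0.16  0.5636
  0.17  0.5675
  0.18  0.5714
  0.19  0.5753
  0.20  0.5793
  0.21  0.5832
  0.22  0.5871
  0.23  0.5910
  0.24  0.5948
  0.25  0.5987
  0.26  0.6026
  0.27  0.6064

σ√T = 0.23·√1.25 = 0.2571
d₁ = [ln(355/356) + (0.025 + 0.23²/2)·1.25] / 0.2571 = [-0.0028 + 0.0643] / 0.2571 = 0.2392 ⇒ 0.24
d₂ = d₁ − σ√T = 0.2392 − 0.2571 = -0.0180 ⇒ -0.02
exp(−rT) = exp(−0.025·1.25) = 0.9692
C = 355·N(0.24) − 356·0.9692·N(-0.02) = 355·0.5948 − 356·0.9692·0.4920 = 211.1540 − 169.7573 = 41.3967

€41.40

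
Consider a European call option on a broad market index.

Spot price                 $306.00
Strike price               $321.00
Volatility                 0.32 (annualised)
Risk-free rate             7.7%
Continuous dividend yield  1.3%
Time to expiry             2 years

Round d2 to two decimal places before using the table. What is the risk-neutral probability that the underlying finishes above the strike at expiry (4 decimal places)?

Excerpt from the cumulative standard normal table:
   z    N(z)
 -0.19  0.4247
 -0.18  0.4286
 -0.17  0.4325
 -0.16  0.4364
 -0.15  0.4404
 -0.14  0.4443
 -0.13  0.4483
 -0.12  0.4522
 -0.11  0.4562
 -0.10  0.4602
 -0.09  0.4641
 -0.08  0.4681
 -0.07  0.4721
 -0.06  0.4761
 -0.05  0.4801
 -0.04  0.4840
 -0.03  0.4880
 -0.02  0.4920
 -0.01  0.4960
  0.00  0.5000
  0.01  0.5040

σ√T = 0.32·√2 = 0.4525
ln(S/K) + (r − q + σ²/2)T = ln(306/321) + (0.077 − 0.013 + 0.32²/2)·2 = -0.0479 + 0.2304 = 0.1825
d₁ = 0.1825 / 0.4525 = 0.4034 ≈ 0.40
d₂ = d₁ − σ√T = 0.4034 − 0.4525 = -0.0492 ≈ -0.05
Risk-neutral Pr[S_T > K] = N(d₂) = N(-0.05) = 0.4801

0.4801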